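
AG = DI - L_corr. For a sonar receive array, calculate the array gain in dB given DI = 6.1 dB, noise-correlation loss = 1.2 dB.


AG = DI - L_corr = 6.1 - 1.2 = 4.9

4.9 dB


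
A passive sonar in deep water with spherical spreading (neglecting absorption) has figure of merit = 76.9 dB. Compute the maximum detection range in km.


At max range FOM = TL, so 20*log10(R) = 76.9
R = 10^(76.9/20) = 6998.42 m = 7.0 km

7.0 km


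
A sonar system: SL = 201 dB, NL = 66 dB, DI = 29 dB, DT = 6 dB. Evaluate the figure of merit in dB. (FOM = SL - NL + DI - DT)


FOM = SL - NL + DI - DT = 201 - 66 + 29 - 6 = 158

158 dB


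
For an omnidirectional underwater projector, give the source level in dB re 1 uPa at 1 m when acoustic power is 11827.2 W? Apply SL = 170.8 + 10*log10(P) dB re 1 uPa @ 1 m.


211.53 dB


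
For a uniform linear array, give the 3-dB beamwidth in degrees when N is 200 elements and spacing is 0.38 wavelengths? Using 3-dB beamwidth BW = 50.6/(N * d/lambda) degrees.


0.67 deg


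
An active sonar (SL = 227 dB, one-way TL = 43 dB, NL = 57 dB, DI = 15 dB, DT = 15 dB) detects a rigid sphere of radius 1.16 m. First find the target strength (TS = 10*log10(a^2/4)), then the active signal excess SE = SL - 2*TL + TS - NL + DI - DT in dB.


Step 1: TS = 10*log10(1.16^2/4) = -4.73 dB
Step 2: SE = SL - 2*TL + TS - NL + DI - DT = 227 - 2*43 + (-4.73) - 57 + 15 - 15 = 79.27

79.27 dB


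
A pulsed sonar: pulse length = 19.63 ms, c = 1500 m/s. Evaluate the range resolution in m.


14.7225 m


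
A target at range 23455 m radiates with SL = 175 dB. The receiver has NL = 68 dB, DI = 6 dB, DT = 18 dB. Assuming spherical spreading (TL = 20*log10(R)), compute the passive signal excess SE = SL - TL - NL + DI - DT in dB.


Step 1: TL = 20*log10(23455) = 87.4 dB
Step 2: SE = 175 - 87.4 - 68 + 6 - 18 = 7.6

7.6 dB


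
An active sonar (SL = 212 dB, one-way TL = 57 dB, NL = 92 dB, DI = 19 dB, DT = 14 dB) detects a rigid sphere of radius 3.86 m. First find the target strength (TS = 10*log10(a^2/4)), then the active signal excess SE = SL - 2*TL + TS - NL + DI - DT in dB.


Step 1: TS = 10*log10(3.86^2/4) = 5.71 dB
Step 2: SE = SL - 2*TL + TS - NL + DI - DT = 212 - 2*57 + (5.71) - 92 + 19 - 14 = 16.71

16.71 dB


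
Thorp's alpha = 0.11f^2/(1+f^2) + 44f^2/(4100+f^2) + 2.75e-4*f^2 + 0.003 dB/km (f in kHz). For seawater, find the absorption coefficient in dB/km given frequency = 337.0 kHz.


f^2 = 113569.0
alpha = 0.11*113569.0/(1+113569.0) + 44*113569.0/(4100+113569.0) + 2.75e-4*113569.0 + 0.003 = 73.811

73.811 dB/km


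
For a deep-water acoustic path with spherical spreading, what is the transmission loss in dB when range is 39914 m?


92.02 dB


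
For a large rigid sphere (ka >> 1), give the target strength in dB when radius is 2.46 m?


TS = 10*log10(2.46^2 / 4) = 10*log10(1.5129) = 1.8

1.8 dB


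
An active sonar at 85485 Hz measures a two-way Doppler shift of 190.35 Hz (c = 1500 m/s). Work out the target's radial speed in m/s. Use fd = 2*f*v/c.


From fd = 2*f*v/c, v = c*fd/(2*f) = 1500 * 190.35 / (2*85485) = 1.67

1.67 m/s


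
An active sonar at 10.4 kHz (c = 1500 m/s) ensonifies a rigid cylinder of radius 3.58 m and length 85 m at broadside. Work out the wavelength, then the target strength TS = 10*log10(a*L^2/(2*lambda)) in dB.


Step 1: lambda = c/f = 1500/10400 = 0.14423 m
Step 2: TS = 10*log10(a*L^2/(2*lambda)) = 10*log10(3.58*85^2/(2*0.14423)) = 49.53

49.53 dB


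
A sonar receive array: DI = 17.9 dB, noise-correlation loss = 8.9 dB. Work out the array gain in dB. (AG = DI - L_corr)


AG = DI - L_corr = 17.9 - 8.9 = 9.0

9.0 dB


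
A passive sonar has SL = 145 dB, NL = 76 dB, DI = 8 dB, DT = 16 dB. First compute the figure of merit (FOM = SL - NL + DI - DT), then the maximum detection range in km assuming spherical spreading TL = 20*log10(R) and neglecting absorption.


Step 1: FOM = SL - NL + DI - DT = 145 - 76 + 8 - 16 = 61 dB
Step 2: at max range FOM = TL = 20*log10(R), so R = 10^(61/20) = 1122.02 m = 1.12 km

1.12 km


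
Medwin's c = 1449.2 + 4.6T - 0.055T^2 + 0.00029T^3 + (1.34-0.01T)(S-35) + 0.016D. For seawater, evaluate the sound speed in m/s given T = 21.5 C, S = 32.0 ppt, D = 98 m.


c = 1449.2 + 4.6*21.5 - 0.055*21.5^2 + 0.00029*21.5^3 + (1.34 - 0.01*21.5)*(32.0 - 35) + 0.016*98 = 1523.75

1523.75 m/s


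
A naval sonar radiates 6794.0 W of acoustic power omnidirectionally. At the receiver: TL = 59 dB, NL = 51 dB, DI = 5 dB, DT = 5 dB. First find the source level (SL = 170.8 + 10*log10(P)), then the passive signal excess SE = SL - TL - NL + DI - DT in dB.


Step 1: SL = 170.8 + 10*log10(6794.0) = 209.12 dB
Step 2: SE = SL - TL - NL + DI - DT = 209.12 - 59 - 51 + 5 - 5 = 99.12

99.12 dB


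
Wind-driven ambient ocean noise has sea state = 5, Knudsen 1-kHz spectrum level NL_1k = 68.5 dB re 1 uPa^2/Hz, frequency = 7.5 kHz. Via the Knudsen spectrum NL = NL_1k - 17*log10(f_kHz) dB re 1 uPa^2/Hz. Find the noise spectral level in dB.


NL = NL_1k - 17*log10(f_kHz) = 68.5 - 17*log10(7.5) = 68.5 - (14.88) = 53.62

53.62 dB


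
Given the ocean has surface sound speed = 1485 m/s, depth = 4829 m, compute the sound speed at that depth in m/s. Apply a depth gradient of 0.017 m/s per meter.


c = 1485 + 0.017 * 4829 = 1567.093

1567.093 m/s


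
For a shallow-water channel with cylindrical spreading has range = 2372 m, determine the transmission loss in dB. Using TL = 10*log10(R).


33.75 dB


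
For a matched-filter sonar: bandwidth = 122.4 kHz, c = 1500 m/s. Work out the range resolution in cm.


dR = c/(2*BW) = 1500 / (2 * 122.4e3) = 0.0061 m = 0.61 cm

0.61 cm


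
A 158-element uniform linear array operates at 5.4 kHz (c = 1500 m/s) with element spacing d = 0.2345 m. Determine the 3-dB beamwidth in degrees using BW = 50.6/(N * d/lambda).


0.38 deg


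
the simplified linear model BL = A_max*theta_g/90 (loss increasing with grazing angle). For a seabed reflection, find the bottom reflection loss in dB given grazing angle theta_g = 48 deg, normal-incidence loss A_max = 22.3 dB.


11.89 dB


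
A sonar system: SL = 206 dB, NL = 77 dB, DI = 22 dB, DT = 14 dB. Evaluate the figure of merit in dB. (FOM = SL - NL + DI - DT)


137 dB


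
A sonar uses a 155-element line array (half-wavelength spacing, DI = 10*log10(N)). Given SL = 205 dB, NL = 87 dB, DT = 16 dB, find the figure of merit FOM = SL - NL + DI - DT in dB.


Step 1: DI = 10*log10(155) = 21.9 dB
Step 2: FOM = SL - NL + DI - DT = 205 - 87 + 21.9 - 16 = 123.9

123.9 dB


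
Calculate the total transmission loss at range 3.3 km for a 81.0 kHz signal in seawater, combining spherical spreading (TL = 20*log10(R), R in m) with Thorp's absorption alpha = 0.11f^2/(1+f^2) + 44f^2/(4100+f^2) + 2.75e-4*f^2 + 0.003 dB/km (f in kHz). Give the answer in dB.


166.06 dB


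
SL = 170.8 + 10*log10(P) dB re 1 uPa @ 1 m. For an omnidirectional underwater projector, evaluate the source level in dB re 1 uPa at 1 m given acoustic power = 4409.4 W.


207.24 dB


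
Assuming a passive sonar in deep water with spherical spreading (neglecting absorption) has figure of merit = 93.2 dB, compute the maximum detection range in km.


At max range FOM = TL, so 20*log10(R) = 93.2
R = 10^(93.2/20) = 45708.82 m = 45.71 km

45.71 km


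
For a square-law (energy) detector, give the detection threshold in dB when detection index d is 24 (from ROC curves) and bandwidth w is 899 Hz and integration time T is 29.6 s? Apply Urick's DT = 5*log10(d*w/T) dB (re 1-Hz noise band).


DT = 5*log10(d*w/T) = 5*log10(24 * 899 / 29.6) = 5*log10(728.92) = 14.31

14.31 dB


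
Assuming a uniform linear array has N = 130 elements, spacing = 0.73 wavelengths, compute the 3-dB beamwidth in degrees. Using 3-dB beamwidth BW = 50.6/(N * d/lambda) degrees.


BW = 50.6 / (130 * 0.73) = 50.6 / 94.9 = 0.53

0.53 deg


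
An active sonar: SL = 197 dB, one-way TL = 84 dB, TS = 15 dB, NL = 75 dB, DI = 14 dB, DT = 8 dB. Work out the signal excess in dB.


-25 dB


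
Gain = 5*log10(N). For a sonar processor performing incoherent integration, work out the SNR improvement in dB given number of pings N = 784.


14.47 dB


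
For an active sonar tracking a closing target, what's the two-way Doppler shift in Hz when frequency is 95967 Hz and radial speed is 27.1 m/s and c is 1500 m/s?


fd = 2*f*v/c = 2 * 95967 * 27.1 / 1500 = 3467.61

3467.61 Hz


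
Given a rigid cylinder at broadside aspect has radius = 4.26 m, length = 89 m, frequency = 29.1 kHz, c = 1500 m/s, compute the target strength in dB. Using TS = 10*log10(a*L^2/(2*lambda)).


lambda = 1500/29100 = 0.05155 m
TS = 10*log10(4.26*89^2/(2*0.05155)) = 55.15

55.15 dB


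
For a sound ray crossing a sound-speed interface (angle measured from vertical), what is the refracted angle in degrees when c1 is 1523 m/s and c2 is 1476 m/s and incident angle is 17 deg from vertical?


16.46 deg


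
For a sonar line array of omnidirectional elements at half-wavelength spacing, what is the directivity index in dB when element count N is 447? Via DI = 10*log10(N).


26.5 dB


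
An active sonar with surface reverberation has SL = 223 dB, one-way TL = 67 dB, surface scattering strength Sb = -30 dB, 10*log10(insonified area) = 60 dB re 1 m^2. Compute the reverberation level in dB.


RL = SL - 2*TL + Sb + 10*log10(A) = 223 - 2*67 + (-30) + 60 = 119

119 dB


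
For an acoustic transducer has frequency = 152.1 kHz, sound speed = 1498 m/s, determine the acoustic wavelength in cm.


lambda = c/f = 1498 / 152100 = 0.0098 m = 0.98 cm

0.98 cm


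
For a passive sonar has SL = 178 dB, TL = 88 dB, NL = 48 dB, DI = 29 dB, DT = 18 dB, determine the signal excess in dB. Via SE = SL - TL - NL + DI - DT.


53 dB


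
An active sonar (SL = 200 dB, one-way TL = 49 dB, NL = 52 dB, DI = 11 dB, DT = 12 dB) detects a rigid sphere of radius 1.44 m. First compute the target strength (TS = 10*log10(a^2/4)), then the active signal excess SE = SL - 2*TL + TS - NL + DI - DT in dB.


Step 1: TS = 10*log10(1.44^2/4) = -2.85 dB
Step 2: SE = SL - 2*TL + TS - NL + DI - DT = 200 - 2*49 + (-2.85) - 52 + 11 - 12 = 46.15

46.15 dB


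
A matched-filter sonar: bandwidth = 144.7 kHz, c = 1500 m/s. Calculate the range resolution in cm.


0.52 cm


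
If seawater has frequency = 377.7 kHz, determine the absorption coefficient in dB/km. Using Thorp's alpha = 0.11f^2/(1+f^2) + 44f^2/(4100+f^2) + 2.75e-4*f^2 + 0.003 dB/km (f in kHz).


82.115 dB/km


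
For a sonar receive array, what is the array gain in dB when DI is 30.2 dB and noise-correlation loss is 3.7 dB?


26.5 dB


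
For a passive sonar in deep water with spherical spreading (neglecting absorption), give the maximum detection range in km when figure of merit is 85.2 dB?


At max range FOM = TL, so 20*log10(R) = 85.2
R = 10^(85.2/20) = 18197.01 m = 18.2 km

18.2 km


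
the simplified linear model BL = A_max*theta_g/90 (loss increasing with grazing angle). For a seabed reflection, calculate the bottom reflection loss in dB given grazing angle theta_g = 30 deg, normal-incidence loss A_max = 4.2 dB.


1.4 dB


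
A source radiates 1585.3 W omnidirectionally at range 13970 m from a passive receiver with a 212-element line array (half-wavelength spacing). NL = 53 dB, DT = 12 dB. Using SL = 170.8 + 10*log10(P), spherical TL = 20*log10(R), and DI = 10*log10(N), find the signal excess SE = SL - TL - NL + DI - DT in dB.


78.16 dB


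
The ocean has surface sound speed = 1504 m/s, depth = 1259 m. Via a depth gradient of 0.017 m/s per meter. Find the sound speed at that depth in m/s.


1525.403 m/s


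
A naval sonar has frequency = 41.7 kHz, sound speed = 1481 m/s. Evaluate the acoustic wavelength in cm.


3.55 cm


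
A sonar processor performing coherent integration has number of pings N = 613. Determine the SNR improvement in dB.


Gain = 10*log10(613) = 27.87

27.87 dB


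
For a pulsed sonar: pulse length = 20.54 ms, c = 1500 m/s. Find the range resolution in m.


dR = c*tau/2 = 1500 * 20.54e-3 / 2 = 15.405

15.405 m


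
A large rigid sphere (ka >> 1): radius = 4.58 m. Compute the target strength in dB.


TS = 10*log10(4.58^2 / 4) = 10*log10(5.2441) = 7.2

7.2 dB


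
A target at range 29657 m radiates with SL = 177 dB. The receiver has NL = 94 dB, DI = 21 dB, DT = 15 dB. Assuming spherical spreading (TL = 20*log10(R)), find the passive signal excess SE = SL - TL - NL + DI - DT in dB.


-0.44 dB


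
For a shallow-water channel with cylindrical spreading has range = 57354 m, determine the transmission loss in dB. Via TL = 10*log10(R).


47.59 dB


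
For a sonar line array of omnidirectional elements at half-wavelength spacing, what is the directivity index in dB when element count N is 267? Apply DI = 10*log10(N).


DI = 10*log10(267) = 24.27

24.27 dB


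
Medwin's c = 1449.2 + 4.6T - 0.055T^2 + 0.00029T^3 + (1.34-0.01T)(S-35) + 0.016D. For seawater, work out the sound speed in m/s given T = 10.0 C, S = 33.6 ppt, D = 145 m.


c = 1449.2 + 4.6*10.0 - 0.055*10.0^2 + 0.00029*10.0^3 + (1.34 - 0.01*10.0)*(33.6 - 35) + 0.016*145 = 1490.57

1490.57 m/s


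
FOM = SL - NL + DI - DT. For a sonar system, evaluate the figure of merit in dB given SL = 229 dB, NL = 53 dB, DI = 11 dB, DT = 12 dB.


175 dB


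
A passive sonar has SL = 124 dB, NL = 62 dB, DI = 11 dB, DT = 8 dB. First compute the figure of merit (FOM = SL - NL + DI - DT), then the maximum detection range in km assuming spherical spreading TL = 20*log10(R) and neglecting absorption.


Step 1: FOM = SL - NL + DI - DT = 124 - 62 + 11 - 8 = 65 dB
Step 2: at max range FOM = TL = 20*log10(R), so R = 10^(65/20) = 1778.28 m = 1.78 km

1.78 km


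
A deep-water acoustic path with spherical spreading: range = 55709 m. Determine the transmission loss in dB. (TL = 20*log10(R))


TL = 20*log10(55709) = 94.92

94.92 dB


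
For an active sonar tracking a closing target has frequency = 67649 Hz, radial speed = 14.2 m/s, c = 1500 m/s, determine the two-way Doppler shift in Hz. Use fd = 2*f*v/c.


1280.82 Hz


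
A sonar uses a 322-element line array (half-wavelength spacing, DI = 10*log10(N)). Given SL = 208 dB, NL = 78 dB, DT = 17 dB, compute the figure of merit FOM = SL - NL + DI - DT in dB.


Step 1: DI = 10*log10(322) = 25.08 dB
Step 2: FOM = SL - NL + DI - DT = 208 - 78 + 25.08 - 17 = 138.08

138.08 dB


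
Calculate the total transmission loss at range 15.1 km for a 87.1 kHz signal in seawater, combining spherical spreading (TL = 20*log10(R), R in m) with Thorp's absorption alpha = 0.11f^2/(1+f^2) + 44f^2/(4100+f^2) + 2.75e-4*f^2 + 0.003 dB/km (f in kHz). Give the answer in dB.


Step 1 (Thorp): alpha = 0.11*7586.41/(1+7586.41) + 44*7586.41/(4100+7586.41) + 2.75e-4*7586.41 + 0.003 = 30.7625 dB/km
Step 2: TL_spread = 20*log10(15100) = 83.58 dB
Step 3: TL_abs = alpha*R = 30.7625 * 15.1 = 464.51 dB
Step 4: TL_total = 83.58 + 464.51 = 548.09

548.09 dB


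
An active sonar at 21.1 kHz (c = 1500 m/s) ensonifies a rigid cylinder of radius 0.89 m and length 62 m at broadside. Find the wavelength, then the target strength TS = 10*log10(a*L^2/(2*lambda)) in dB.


Step 1: lambda = c/f = 1500/21100 = 0.07109 m
Step 2: TS = 10*log10(a*L^2/(2*lambda)) = 10*log10(0.89*62^2/(2*0.07109)) = 43.81

43.81 dB


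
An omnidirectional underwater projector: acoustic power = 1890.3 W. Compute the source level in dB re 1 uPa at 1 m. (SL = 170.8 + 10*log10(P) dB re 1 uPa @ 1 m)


SL = 170.8 + 10*log10(1890.3) = 170.8 + 32.77 = 203.57

203.57 dB


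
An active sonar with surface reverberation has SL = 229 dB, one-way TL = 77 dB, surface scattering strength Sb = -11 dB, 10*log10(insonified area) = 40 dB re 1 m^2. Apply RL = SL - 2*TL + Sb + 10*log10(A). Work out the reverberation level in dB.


RL = SL - 2*TL + Sb + 10*log10(A) = 229 - 2*77 + (-11) + 40 = 104

104 dB


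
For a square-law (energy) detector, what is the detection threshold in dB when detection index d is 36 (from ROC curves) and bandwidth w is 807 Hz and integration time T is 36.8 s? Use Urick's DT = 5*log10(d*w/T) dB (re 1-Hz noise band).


DT = 5*log10(d*w/T) = 5*log10(36 * 807 / 36.8) = 5*log10(789.46) = 14.49

14.49 dB


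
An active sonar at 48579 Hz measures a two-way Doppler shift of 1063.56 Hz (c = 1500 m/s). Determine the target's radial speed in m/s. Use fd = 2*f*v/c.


From fd = 2*f*v/c, v = c*fd/(2*f) = 1500 * 1063.56 / (2*48579) = 16.42

16.42 m/s


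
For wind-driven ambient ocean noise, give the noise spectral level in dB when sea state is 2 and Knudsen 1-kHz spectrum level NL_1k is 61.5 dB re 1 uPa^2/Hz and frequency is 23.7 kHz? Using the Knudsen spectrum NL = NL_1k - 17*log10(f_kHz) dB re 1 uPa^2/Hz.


NL = NL_1k - 17*log10(f_kHz) = 61.5 - 17*log10(23.7) = 61.5 - (23.37) = 38.13

38.13 dB


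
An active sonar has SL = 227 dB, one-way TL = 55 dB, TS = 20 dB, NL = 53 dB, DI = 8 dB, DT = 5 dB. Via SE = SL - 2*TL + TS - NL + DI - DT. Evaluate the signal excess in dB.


SE = SL - 2*TL + TS - NL + DI - DT = 227 - 2*55 + (20) - 53 + 8 - 5 = 87

87 dB


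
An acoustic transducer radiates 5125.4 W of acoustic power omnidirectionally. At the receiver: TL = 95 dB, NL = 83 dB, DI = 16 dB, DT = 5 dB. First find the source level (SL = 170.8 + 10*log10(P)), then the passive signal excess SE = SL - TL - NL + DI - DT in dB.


Step 1: SL = 170.8 + 10*log10(5125.4) = 207.9 dB
Step 2: SE = SL - TL - NL + DI - DT = 207.9 - 95 - 83 + 16 - 5 = 40.9

40.9 dB


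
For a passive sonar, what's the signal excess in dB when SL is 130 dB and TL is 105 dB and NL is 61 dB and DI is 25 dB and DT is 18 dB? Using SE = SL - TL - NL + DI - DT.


-29 dB


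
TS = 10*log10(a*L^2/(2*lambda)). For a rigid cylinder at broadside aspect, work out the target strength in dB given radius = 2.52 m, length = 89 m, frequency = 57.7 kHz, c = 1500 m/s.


lambda = 1500/57700 = 0.026 m
TS = 10*log10(2.52*89^2/(2*0.026)) = 55.84

55.84 dB


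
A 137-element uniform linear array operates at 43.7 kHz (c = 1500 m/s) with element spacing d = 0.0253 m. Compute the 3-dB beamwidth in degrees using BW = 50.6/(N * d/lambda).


Step 1: lambda = 1500/43700 = 0.03432 m
Step 2: d/lambda = 0.0253/0.03432 = 0.7372
Step 3: BW = 50.6/(N * d/lambda) = 50.6/(137 * 0.7372) = 0.5

0.5 deg


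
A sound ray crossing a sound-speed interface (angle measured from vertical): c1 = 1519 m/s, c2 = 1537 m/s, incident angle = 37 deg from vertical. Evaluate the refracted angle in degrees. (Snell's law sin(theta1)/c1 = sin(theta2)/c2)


37.51 deg


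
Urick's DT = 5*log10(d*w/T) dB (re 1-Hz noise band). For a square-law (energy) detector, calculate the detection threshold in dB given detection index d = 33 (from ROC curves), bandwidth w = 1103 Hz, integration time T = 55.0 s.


DT = 5*log10(d*w/T) = 5*log10(33 * 1103 / 55.0) = 5*log10(661.8) = 14.1

14.1 dB


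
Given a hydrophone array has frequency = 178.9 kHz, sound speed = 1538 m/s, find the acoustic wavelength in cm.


lambda = c/f = 1538 / 178900 = 0.0086 m = 0.86 cm

0.86 cm


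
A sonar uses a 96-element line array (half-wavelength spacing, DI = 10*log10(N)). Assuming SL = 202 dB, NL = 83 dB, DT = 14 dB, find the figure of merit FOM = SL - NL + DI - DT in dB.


Step 1: DI = 10*log10(96) = 19.82 dB
Step 2: FOM = SL - NL + DI - DT = 202 - 83 + 19.82 - 14 = 124.82

124.82 dB


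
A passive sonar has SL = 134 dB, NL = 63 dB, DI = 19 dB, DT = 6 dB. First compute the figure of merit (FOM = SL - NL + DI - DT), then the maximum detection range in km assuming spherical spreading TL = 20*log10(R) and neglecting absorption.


Step 1: FOM = SL - NL + DI - DT = 134 - 63 + 19 - 6 = 84 dB
Step 2: at max range FOM = TL = 20*log10(R), so R = 10^(84/20) = 15848.93 m = 15.85 km

15.85 km


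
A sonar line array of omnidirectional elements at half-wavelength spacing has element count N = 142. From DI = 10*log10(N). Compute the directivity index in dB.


DI = 10*log10(142) = 21.52

21.52 dB


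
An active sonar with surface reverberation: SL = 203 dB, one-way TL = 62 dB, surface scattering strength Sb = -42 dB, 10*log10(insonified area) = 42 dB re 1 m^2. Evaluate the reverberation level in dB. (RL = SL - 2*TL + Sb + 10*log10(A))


79 dB


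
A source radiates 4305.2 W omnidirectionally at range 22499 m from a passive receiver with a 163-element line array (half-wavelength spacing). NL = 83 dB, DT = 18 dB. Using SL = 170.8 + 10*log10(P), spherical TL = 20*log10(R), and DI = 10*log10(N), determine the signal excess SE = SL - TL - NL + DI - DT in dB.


41.22 dB


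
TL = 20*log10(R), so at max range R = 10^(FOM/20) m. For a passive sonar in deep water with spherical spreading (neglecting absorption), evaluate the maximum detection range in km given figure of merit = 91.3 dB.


At max range FOM = TL, so 20*log10(R) = 91.3
R = 10^(91.3/20) = 36728.23 m = 36.73 km

36.73 km


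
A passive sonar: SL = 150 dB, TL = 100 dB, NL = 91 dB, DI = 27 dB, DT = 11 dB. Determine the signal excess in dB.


-25 dB


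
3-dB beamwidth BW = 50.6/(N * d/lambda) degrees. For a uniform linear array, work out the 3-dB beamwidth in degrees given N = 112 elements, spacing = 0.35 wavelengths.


BW = 50.6 / (112 * 0.35) = 50.6 / 39.2 = 1.29

1.29 deg


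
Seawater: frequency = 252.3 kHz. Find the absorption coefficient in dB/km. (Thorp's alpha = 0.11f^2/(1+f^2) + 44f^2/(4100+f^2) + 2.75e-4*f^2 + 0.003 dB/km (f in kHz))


f^2 = 63655.29
alpha = 0.11*63655.29/(1+63655.29) + 44*63655.29/(4100+63655.29) + 2.75e-4*63655.29 + 0.003 = 58.956

58.956 dB/km


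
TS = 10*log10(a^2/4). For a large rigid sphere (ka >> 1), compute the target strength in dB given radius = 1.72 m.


-1.31 dB


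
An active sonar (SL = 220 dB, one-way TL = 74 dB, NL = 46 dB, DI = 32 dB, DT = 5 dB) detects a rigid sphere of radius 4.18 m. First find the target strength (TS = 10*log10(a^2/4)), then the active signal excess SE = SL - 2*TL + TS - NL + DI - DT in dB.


Step 1: TS = 10*log10(4.18^2/4) = 6.4 dB
Step 2: SE = SL - 2*TL + TS - NL + DI - DT = 220 - 2*74 + (6.4) - 46 + 32 - 5 = 59.4

59.4 dB


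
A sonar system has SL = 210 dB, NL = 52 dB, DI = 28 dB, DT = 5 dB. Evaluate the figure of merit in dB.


FOM = SL - NL + DI - DT = 210 - 52 + 28 - 5 = 181

181 dB


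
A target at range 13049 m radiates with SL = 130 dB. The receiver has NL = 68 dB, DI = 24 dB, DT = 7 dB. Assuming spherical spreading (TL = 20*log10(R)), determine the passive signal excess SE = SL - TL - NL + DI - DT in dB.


-3.31 dB


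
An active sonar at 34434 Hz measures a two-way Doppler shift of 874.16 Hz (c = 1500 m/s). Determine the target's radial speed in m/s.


19.04 m/s


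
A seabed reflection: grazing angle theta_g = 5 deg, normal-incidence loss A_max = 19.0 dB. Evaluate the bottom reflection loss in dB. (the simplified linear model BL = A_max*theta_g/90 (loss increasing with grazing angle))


BL = A_max * theta_g / 90 = 19.0 * 5 / 90 = 1.06

1.06 dB


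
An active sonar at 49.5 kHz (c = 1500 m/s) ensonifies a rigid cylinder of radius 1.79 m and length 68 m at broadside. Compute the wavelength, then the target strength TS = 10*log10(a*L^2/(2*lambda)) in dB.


Step 1: lambda = c/f = 1500/49500 = 0.0303 m
Step 2: TS = 10*log10(a*L^2/(2*lambda)) = 10*log10(1.79*68^2/(2*0.0303)) = 51.35

51.35 dB


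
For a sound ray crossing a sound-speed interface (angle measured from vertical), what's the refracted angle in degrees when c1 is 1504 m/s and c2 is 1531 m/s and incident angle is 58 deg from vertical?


59.69 deg


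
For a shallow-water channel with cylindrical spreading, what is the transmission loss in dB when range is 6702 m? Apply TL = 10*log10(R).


TL = 10*log10(6702) = 38.26

38.26 dB


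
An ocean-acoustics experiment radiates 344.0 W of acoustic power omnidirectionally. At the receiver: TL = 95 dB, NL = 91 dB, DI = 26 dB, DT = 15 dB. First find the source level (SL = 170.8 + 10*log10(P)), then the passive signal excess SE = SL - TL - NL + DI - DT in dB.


Step 1: SL = 170.8 + 10*log10(344.0) = 196.17 dB
Step 2: SE = SL - TL - NL + DI - DT = 196.17 - 95 - 91 + 26 - 15 = 21.17

21.17 dB


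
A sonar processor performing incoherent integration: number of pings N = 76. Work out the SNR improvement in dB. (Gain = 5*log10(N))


9.4 dB


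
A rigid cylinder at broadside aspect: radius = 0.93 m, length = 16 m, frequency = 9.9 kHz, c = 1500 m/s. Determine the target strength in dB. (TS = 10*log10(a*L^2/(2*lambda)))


28.95 dB


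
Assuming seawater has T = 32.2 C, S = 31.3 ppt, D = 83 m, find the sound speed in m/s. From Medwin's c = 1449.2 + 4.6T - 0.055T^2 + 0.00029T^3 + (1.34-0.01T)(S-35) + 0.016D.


c = 1449.2 + 4.6*32.2 - 0.055*32.2^2 + 0.00029*32.2^3 + (1.34 - 0.01*32.2)*(31.3 - 35) + 0.016*83 = 1547.54

1547.54 m/s


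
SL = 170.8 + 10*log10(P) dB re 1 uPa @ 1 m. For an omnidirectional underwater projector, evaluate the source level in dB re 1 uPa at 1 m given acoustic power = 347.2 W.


SL = 170.8 + 10*log10(347.2) = 170.8 + 25.41 = 196.21

196.21 dB


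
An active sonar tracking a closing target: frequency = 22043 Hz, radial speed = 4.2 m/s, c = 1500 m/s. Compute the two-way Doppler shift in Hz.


fd = 2*f*v/c = 2 * 22043 * 4.2 / 1500 = 123.44

123.44 Hz


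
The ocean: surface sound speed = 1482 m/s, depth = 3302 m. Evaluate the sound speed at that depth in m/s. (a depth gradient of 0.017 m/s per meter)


c = 1482 + 0.017 * 3302 = 1538.134

1538.134 m/s


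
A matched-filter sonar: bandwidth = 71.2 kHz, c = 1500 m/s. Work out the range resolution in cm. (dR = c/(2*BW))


1.05 cm


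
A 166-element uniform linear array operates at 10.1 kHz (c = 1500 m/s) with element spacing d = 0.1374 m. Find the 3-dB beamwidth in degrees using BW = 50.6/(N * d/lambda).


Step 1: lambda = 1500/10100 = 0.14851 m
Step 2: d/lambda = 0.1374/0.14851 = 0.9252
Step 3: BW = 50.6/(N * d/lambda) = 50.6/(166 * 0.9252) = 0.33

0.33 deg


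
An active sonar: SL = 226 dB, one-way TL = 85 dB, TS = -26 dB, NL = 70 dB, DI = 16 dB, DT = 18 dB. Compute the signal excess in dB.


-42 dB


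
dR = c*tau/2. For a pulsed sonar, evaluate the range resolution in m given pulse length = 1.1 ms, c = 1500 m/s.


0.825 m


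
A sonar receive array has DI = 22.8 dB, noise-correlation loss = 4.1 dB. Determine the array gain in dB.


AG = DI - L_corr = 22.8 - 4.1 = 18.7

18.7 dB


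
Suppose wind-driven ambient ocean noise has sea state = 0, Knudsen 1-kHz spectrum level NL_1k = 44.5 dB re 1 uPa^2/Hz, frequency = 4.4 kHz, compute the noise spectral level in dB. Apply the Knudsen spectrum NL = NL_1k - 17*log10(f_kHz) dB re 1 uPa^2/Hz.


NL = NL_1k - 17*log10(f_kHz) = 44.5 - 17*log10(4.4) = 44.5 - (10.94) = 33.56

33.56 dB


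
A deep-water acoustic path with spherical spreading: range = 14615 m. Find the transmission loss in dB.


83.3 dB


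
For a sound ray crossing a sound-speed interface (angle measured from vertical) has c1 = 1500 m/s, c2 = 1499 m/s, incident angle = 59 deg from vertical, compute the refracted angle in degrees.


58.94 deg


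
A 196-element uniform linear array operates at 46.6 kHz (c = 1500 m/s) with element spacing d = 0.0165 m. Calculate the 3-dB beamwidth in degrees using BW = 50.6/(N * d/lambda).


Step 1: lambda = 1500/46600 = 0.03219 m
Step 2: d/lambda = 0.0165/0.03219 = 0.5126
Step 3: BW = 50.6/(N * d/lambda) = 50.6/(196 * 0.5126) = 0.5

0.5 deg


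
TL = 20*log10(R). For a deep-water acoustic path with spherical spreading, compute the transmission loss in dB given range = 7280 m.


TL = 20*log10(7280) = 77.24

77.24 dB


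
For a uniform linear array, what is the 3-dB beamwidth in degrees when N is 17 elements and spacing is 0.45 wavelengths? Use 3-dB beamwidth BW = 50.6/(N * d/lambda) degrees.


6.61 deg


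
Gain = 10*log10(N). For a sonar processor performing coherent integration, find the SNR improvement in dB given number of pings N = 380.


Gain = 10*log10(380) = 25.8

25.8 dB


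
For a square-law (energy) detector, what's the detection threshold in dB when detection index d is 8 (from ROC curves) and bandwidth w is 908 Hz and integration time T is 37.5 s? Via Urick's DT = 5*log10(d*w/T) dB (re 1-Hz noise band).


11.44 dB


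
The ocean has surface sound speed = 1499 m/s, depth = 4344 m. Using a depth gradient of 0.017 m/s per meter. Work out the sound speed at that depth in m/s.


c = 1499 + 0.017 * 4344 = 1572.848

1572.848 m/s


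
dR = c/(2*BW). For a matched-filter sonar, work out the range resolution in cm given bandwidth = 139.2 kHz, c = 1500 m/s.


0.54 cm


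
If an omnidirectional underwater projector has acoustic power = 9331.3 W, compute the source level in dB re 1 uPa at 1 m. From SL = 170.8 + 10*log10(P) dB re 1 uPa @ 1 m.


210.5 dB


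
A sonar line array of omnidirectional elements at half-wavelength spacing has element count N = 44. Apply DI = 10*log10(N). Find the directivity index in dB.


16.43 dB


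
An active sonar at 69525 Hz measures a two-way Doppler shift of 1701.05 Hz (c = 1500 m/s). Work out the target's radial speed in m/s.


From fd = 2*f*v/c, v = c*fd/(2*f) = 1500 * 1701.05 / (2*69525) = 18.35

18.35 m/s


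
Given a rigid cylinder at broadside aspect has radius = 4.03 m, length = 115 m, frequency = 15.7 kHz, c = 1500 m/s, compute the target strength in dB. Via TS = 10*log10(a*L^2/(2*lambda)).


lambda = 1500/15700 = 0.09554 m
TS = 10*log10(4.03*115^2/(2*0.09554)) = 54.45

54.45 dB


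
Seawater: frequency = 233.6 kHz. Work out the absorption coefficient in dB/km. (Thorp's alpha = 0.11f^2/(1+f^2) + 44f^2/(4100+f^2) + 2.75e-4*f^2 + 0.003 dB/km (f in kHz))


56.045 dB/km


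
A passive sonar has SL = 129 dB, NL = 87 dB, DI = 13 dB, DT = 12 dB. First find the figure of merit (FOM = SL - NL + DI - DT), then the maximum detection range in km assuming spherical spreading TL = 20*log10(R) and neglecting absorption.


Step 1: FOM = SL - NL + DI - DT = 129 - 87 + 13 - 12 = 43 dB
Step 2: at max range FOM = TL = 20*log10(R), so R = 10^(43/20) = 141.25 m = 0.14 km

0.14 km


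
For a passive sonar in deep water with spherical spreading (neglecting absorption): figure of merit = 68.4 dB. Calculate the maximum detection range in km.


2.63 km


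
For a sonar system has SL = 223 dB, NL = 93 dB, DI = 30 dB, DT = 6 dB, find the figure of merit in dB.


154 dB


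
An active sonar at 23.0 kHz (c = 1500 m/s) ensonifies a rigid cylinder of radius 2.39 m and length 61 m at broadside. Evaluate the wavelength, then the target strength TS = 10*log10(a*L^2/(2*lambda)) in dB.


Step 1: lambda = c/f = 1500/23000 = 0.06522 m
Step 2: TS = 10*log10(a*L^2/(2*lambda)) = 10*log10(2.39*61^2/(2*0.06522)) = 48.34

48.34 dB


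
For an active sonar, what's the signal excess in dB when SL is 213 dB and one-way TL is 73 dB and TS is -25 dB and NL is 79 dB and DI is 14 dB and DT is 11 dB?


SE = SL - 2*TL + TS - NL + DI - DT = 213 - 2*73 + (-25) - 79 + 14 - 11 = -34

-34 dB


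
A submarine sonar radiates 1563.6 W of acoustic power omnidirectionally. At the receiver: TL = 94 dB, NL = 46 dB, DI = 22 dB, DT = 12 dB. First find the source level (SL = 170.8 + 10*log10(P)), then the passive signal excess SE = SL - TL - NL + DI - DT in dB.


Step 1: SL = 170.8 + 10*log10(1563.6) = 202.74 dB
Step 2: SE = SL - TL - NL + DI - DT = 202.74 - 94 - 46 + 22 - 12 = 72.74

72.74 dB


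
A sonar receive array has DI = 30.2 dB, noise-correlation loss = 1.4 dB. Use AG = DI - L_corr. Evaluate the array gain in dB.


28.8 dB


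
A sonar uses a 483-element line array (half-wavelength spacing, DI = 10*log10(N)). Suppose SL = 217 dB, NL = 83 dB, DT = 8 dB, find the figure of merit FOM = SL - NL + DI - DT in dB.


Step 1: DI = 10*log10(483) = 26.84 dB
Step 2: FOM = SL - NL + DI - DT = 217 - 83 + 26.84 - 8 = 152.84

152.84 dB


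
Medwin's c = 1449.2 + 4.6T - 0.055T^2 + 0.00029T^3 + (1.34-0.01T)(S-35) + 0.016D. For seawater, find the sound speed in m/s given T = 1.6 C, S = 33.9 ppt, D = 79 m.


c = 1449.2 + 4.6*1.6 - 0.055*1.6^2 + 0.00029*1.6^3 + (1.34 - 0.01*1.6)*(33.9 - 35) + 0.016*79 = 1456.23

1456.23 m/s


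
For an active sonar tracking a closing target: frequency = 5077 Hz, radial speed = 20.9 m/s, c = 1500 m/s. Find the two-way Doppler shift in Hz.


fd = 2*f*v/c = 2 * 5077 * 20.9 / 1500 = 141.48

141.48 Hz


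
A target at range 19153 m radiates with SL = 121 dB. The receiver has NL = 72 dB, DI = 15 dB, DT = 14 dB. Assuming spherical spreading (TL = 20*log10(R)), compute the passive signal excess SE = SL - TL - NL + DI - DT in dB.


Step 1: TL = 20*log10(19153) = 85.64 dB
Step 2: SE = 121 - 85.64 - 72 + 15 - 14 = -35.64

-35.64 dB


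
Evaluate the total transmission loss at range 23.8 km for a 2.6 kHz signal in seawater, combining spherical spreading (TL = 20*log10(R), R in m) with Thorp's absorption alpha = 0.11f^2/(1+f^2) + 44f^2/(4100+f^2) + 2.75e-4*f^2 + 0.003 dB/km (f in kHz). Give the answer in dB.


Step 1 (Thorp): alpha = 0.11*6.76/(1+6.76) + 44*6.76/(4100+6.76) + 2.75e-4*6.76 + 0.003 = 0.1731 dB/km
Step 2: TL_spread = 20*log10(23800) = 87.53 dB
Step 3: TL_abs = alpha*R = 0.1731 * 23.8 = 4.12 dB
Step 4: TL_total = 87.53 + 4.12 = 91.65

91.65 dB


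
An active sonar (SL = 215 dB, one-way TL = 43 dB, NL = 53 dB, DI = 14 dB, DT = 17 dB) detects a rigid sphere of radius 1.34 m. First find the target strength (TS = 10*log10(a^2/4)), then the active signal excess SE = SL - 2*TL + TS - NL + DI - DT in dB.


Step 1: TS = 10*log10(1.34^2/4) = -3.48 dB
Step 2: SE = SL - 2*TL + TS - NL + DI - DT = 215 - 2*43 + (-3.48) - 53 + 14 - 17 = 69.52

69.52 dB


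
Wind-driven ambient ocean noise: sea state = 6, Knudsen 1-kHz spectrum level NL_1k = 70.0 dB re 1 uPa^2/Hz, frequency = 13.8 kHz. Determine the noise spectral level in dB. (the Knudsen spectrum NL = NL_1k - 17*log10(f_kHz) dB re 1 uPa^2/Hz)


NL = NL_1k - 17*log10(f_kHz) = 70.0 - 17*log10(13.8) = 70.0 - (19.38) = 50.62

50.62 dB


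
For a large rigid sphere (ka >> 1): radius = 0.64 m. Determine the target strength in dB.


TS = 10*log10(0.64^2 / 4) = 10*log10(0.1024) = -9.9

-9.9 dB


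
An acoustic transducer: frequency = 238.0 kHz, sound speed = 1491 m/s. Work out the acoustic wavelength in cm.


lambda = c/f = 1491 / 238000 = 0.0063 m = 0.63 cm

0.63 cm


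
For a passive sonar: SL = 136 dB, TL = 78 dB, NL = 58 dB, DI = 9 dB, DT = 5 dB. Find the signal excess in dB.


SE = SL - TL - NL + DI - DT = 136 - 78 - 58 + 9 - 5 = 4

4 dB


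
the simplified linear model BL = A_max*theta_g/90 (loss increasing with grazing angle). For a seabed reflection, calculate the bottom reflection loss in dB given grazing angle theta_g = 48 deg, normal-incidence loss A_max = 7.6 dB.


4.05 dB


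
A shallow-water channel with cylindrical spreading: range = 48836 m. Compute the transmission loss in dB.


46.89 dB


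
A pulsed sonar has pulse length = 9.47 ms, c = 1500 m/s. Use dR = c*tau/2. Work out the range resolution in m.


7.1025 m


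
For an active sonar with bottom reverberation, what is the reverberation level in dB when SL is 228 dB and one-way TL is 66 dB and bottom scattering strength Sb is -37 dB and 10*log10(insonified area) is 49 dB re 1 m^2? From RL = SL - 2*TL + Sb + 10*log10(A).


RL = SL - 2*TL + Sb + 10*log10(A) = 228 - 2*66 + (-37) + 49 = 108

108 dB


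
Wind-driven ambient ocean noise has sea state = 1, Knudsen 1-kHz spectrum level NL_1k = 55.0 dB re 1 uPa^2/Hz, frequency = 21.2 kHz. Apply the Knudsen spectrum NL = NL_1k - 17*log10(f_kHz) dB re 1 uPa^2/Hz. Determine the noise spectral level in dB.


NL = NL_1k - 17*log10(f_kHz) = 55.0 - 17*log10(21.2) = 55.0 - (22.55) = 32.45

32.45 dB


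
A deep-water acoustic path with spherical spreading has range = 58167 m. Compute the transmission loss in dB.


TL = 20*log10(58167) = 95.29

95.29 dB


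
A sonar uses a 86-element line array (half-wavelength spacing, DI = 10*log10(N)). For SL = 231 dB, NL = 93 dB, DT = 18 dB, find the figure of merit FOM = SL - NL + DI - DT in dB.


139.34 dB


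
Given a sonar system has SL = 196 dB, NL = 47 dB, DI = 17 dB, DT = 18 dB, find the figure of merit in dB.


FOM = SL - NL + DI - DT = 196 - 47 + 17 - 18 = 148

148 dB


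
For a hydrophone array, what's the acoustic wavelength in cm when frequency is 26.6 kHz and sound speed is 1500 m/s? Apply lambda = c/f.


5.64 cm


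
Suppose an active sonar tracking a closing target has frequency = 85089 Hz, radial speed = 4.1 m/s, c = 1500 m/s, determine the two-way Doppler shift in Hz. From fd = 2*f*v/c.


fd = 2*f*v/c = 2 * 85089 * 4.1 / 1500 = 465.15

465.15 Hz


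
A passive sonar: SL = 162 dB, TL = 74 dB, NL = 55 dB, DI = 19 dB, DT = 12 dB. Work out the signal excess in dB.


SE = SL - TL - NL + DI - DT = 162 - 74 - 55 + 19 - 12 = 40

40 dB


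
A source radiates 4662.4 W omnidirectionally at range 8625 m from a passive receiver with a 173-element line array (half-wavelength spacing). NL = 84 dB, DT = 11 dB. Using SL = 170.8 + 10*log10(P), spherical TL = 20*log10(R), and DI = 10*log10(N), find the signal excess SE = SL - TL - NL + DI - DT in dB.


Step 1: SL = 170.8 + 10*log10(4662.4) = 207.49 dB
Step 2: TL = 20*log10(8625) = 78.72 dB
Step 3: DI = 10*log10(173) = 22.38 dB
Step 4: SE = SL - TL - NL + DI - DT = 207.49 - 78.72 - 84 + 22.38 - 11 = 56.15

56.15 dB


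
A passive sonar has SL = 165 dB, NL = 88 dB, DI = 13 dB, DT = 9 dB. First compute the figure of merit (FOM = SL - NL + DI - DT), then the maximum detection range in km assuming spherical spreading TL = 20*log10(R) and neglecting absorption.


Step 1: FOM = SL - NL + DI - DT = 165 - 88 + 13 - 9 = 81 dB
Step 2: at max range FOM = TL = 20*log10(R), so R = 10^(81/20) = 11220.18 m = 11.22 km

11.22 km


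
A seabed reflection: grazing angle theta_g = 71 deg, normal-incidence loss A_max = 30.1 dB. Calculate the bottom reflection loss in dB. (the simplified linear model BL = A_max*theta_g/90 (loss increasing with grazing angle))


BL = A_max * theta_g / 90 = 30.1 * 71 / 90 = 23.75

23.75 dB


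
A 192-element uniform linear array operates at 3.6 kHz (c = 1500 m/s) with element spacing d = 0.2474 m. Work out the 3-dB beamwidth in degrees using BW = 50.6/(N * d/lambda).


Step 1: lambda = 1500/3600 = 0.41667 m
Step 2: d/lambda = 0.2474/0.41667 = 0.5938
Step 3: BW = 50.6/(N * d/lambda) = 50.6/(192 * 0.5938) = 0.44

0.44 deg


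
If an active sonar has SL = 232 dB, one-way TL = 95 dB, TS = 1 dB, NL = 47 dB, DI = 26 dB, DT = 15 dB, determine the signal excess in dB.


SE = SL - 2*TL + TS - NL + DI - DT = 232 - 2*95 + (1) - 47 + 26 - 15 = 7

7 dB


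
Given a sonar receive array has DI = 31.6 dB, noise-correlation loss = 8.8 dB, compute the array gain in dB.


22.8 dB


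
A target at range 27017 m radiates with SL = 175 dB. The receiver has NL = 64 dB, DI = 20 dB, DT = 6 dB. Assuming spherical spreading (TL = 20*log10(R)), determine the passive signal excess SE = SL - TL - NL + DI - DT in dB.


36.37 dB


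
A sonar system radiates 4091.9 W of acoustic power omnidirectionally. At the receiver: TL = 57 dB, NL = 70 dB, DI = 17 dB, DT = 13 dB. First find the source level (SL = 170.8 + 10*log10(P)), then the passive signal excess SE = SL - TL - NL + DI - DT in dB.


Step 1: SL = 170.8 + 10*log10(4091.9) = 206.92 dB
Step 2: SE = SL - TL - NL + DI - DT = 206.92 - 57 - 70 + 17 - 13 = 83.92

83.92 dB


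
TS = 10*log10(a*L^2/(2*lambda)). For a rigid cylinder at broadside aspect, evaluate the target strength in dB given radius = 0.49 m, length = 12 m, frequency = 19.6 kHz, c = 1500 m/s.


lambda = 1500/19600 = 0.07653 m
TS = 10*log10(0.49*12^2/(2*0.07653)) = 26.64

26.64 dB
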